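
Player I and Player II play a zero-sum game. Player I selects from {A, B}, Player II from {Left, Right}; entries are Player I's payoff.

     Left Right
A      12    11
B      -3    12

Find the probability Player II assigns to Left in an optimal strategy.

Row minima: A → 11, B → -3; maximin = 11.
Column maxima: Left → 12, Right → 12; minimax = 12.
11 ≠ 12, so there is no saddle point; optimal play is mixed.
Let Player I play A with probability p. Expected payoff against Left: 12p + (-3)(1−p) = 15p − 3; against Right: 11p + 12(1−p) = −p + 12.
Setting these equal: 15p − 3 = −p + 12 ⇒ 16p = 15 ⇒ p = 15/16, and the value is (15)·(15/16) − 3 = 177/16.
For Player II: with q = P(Left), equating A's and B's payoffs gives q + 11 = −15q + 12 ⇒ q = 1/16.

1/16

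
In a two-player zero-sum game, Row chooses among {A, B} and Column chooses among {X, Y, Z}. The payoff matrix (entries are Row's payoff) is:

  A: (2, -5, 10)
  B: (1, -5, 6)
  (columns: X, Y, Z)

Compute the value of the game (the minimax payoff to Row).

-5

Row minima: A → -5, B → -5; maximin = -5.
Column maxima: X → 2, Y → -5, Z → 10; minimax = -5.
Since maximin = minimax = -5, there is a saddle point and the value is -5.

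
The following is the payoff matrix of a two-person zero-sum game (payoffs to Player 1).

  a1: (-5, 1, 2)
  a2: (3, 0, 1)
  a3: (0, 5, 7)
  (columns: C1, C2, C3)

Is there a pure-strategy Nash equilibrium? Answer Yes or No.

No

Row minima: a1 → -5, a2 → 0, a3 → 0; maximin = 0.
Column maxima: C1 → 3, C2 → 5, C3 → 7; minimax = 3.
0 ≠ 3, so no pure-strategy equilibrium exists.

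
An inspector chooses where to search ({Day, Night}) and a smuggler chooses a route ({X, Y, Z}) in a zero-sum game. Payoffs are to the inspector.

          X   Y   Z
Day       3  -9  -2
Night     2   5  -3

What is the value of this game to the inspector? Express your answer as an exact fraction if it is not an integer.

-37/15

Row minima: Day → -9, Night → -3; maximin = -3.
Column maxima: X → 3, Y → 5, Z → -2; minimax = -2.
-3 ≠ -2, so there is no saddle point; optimal play is mixed.
X is strictly dominated by Z (it gives the inspector strictly more in every row), so the smuggler never plays it.
On the remaining 2×2 (Day, Night vs Y, Z):
Let the inspector play Day with probability p. Expected payoff against Y: (-9)p + 5(1−p) = −14p + 5; against Z: (-2)p + (-3)(1−p) = p − 3.
Setting these equal: −14p + 5 = p − 3 ⇒ −15p = -8 ⇒ p = 8/15, and the value is (-14)·(8/15) + 5 = -37/15.
For the smuggler: with q = P(Y), equating Day's and Night's payoffs gives −7q − 2 = 8q − 3 ⇒ q = 1/15.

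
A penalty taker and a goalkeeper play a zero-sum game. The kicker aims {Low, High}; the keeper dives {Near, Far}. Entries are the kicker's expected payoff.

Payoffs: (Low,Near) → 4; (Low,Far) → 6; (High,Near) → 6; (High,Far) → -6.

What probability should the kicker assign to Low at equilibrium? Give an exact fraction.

6/7

Row minima: Low → 4, High → -6; maximin = 4.
Column maxima: Near → 6, Far → 6; minimax = 6.
4 ≠ 6, so there is no saddle point; optimal play is mixed.
Let the kicker play Low with probability p. Expected payoff against Near: 4p + 6(1−p) = −2p + 6; against Far: 6p + (-6)(1−p) = 12p − 6.
Setting these equal: −2p + 6 = 12p − 6 ⇒ −14p = -12 ⇒ p = 6/7, and the value is (-2)·(6/7) + 6 = 30/7.
For the keeper: with q = P(Near), equating Low's and High's payoffs gives −2q + 6 = 12q − 6 ⇒ q = 6/7.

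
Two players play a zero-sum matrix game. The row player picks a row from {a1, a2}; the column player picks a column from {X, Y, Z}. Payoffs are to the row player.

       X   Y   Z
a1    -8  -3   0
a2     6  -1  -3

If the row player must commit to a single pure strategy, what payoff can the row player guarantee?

-3

Row minima: a1 → -8, a2 → -3.
The best of these is -3.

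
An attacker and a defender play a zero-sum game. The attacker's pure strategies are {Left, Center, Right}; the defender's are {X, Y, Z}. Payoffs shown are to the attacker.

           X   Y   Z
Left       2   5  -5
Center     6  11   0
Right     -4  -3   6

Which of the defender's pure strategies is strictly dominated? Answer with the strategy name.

X holds the attacker's payoff strictly below Y in every row: 2 < 5, 6 < 11, -4 < -3.
So Y is strictly dominated for the defender.

Y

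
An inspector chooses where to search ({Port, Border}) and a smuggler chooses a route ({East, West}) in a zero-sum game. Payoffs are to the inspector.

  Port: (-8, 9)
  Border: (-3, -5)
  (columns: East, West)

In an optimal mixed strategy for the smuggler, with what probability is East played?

14/19

Row minima: Port → -8, Border → -5; maximin = -5.
Column maxima: East → -3, West → 9; minimax = -3.
-5 ≠ -3, so there is no saddle point; optimal play is mixed.
Let the inspector play Port with probability p. Expected payoff against East: (-8)p + (-3)(1−p) = −5p − 3; against West: 9p + (-5)(1−p) = 14p − 5.
Setting these equal: −5p − 3 = 14p − 5 ⇒ −19p = -2 ⇒ p = 2/19, and the value is (-5)·(2/19) − 3 = -67/19.
For the smuggler: with q = P(East), equating Port's and Border's payoffs gives −17q + 9 = 2q − 5 ⇒ q = 14/19.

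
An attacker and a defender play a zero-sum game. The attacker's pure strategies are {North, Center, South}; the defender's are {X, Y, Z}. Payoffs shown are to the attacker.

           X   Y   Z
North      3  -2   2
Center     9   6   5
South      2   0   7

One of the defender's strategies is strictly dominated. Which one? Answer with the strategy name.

X

Y holds the attacker's payoff strictly below X in every row: -2 < 3, 6 < 9, 0 < 2.
So X is strictly dominated for the defender.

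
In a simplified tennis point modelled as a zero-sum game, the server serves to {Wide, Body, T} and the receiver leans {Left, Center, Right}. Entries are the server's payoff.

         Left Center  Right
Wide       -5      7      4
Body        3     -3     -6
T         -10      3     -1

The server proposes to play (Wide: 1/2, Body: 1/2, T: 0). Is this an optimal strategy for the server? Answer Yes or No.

Yes

Against Left this mix gives (1/2)·(-5) + (1/2)·3 = -1.
Against Center this mix gives (1/2)·7 + (1/2)·(-3) = 2.
Against Right this mix gives (1/2)·4 + (1/2)·(-6) = -1.
All of the receiver's active replies (Left, Right) yield -1, and no column does worse for the server. The mix makes the receiver indifferent and guarantees -1, so it is optimal.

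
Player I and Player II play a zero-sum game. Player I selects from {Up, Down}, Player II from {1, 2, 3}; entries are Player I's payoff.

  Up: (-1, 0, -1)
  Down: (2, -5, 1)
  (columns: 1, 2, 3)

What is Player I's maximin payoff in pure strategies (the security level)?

-1

Row minima: Up → -1, Down → -5.
The best of these is -1.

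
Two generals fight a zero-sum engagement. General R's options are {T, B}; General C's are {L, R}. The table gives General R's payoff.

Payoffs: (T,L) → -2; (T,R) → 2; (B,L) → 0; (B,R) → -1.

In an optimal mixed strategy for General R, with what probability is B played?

4/5

Row minima: T → -2, B → -1; maximin = -1.
Column maxima: L → 0, R → 2; minimax = 0.
-1 ≠ 0, so there is no saddle point; optimal play is mixed.
Let General R play T with probability p. Expected payoff against L: (-2)p + 0(1−p) = −2p; against R: 2p + (-1)(1−p) = 3p − 1.
Setting these equal: −2p = 3p − 1 ⇒ −5p = -1 ⇒ p = 1/5, and the value is (-2)·(1/5) = -2/5.
For General C: with q = P(L), equating T's and B's payoffs gives −4q + 2 = q − 1 ⇒ q = 3/5.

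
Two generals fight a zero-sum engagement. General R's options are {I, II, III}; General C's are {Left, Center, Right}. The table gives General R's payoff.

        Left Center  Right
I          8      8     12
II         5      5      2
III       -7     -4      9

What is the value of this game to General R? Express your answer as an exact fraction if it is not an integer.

8

Row minima: I → 8, II → 2, III → -7; maximin = 8.
Column maxima: Left → 8, Center → 8, Right → 12; minimax = 8.
Since maximin = minimax = 8, there is a saddle point and the value is 8.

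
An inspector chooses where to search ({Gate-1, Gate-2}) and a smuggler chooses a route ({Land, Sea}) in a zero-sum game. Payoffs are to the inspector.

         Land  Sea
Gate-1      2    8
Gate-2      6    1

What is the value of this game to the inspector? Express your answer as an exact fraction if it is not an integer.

Row minima: Gate-1 → 2, Gate-2 → 1; maximin = 2.
Column maxima: Land → 6, Sea → 8; minimax = 6.
2 ≠ 6, so there is no saddle point; optimal play is mixed.
Let the inspector play Gate-1 with probability p. Expected payoff against Land: 2p + 6(1−p) = −4p + 6; against Sea: 8p + 1(1−p) = 7p + 1.
Setting these equal: −4p + 6 = 7p + 1 ⇒ −11p = -5 ⇒ p = 5/11, and the value is (-4)·(5/11) + 6 = 46/11.
For the smuggler: with q = P(Land), equating Gate-1's and Gate-2's payoffs gives −6q + 8 = 5q + 1 ⇒ q = 7/11.

46/11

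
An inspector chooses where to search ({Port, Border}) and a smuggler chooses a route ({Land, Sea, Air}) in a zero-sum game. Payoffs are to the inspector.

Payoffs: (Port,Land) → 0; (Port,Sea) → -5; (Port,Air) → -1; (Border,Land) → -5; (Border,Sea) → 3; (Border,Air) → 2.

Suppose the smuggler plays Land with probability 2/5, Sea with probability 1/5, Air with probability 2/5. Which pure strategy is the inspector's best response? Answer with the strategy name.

Expected payoff of Port: (2/5)·0 + (1/5)·(-5) + (2/5)·(-1) = -7/5.
Expected payoff of Border: (2/5)·(-5) + (1/5)·3 + (2/5)·2 = -3/5.
The largest is -3/5, so the inspector's best response is Border.

Border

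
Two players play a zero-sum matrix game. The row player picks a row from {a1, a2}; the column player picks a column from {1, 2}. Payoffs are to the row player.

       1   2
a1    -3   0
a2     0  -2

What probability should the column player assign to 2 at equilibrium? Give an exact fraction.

Row minima: a1 → -3, a2 → -2; maximin = -2.
Column maxima: 1 → 0, 2 → 0; minimax = 0.
-2 ≠ 0, so there is no saddle point; optimal play is mixed.
Let the row player play a1 with probability p. Expected payoff against 1: (-3)p + 0(1−p) = −3p; against 2: 0p + (-2)(1−p) = 2p − 2.
Setting these equal: −3p = 2p − 2 ⇒ −5p = -2 ⇒ p = 2/5, and the value is (-3)·(2/5) = -6/5.
For the column player: with q = P(1), equating a1's and a2's payoffs gives −3q = 2q − 2 ⇒ q = 2/5.

3/5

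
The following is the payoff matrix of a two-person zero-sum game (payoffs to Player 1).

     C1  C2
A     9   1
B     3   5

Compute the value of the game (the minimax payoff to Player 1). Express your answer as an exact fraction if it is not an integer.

Row minima: A → 1, B → 3; maximin = 3.
Column maxima: C1 → 9, C2 → 5; minimax = 5.
3 ≠ 5, so there is no saddle point; optimal play is mixed.
Let Player 1 play A with probability p. Expected payoff against C1: 9p + 3(1−p) = 6p + 3; against C2: 1p + 5(1−p) = −4p + 5.
Setting these equal: 6p + 3 = −4p + 5 ⇒ 10p = 2 ⇒ p = 1/5, and the value is (6)·(1/5) + 3 = 21/5.
For Player 2: with q = P(C1), equating A's and B's payoffs gives 8q + 1 = −2q + 5 ⇒ q = 2/5.

21/5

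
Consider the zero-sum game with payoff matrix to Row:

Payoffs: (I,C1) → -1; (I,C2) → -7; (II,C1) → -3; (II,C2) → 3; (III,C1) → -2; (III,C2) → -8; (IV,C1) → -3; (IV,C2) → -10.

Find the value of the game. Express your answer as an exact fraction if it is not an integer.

Row minima: I → -7, II → -3, III → -8, IV → -10; maximin = -3.
Column maxima: C1 → -1, C2 → 3; minimax = -1.
-3 ≠ -1, so there is no saddle point; optimal play is mixed.
III is strictly dominated by I, so Row never plays it.
IV is strictly dominated by I, so Row never plays it.
On the remaining 2×2 (I, II vs C1, C2):
Let Row play I with probability p. Expected payoff against C1: (-1)p + (-3)(1−p) = 2p − 3; against C2: (-7)p + 3(1−p) = −10p + 3.
Setting these equal: 2p − 3 = −10p + 3 ⇒ 12p = 6 ⇒ p = 1/2, and the value is (2)·(1/2) − 3 = -2.
For Column: with q = P(C1), equating I's and II's payoffs gives 6q − 7 = −6q + 3 ⇒ q = 5/6.

-2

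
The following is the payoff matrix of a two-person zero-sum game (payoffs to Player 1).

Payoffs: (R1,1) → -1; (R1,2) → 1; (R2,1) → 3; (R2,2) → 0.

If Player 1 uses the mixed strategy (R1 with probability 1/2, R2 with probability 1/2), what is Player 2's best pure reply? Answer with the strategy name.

If Player 2 plays 1, Player 1's expected payoff is (1/2)·(-1) + (1/2)·3 = 1.
If Player 2 plays 2, Player 1's expected payoff is (1/2)·1 + (1/2)·0 = 1/2.
Player 2 minimizes Player 1's payoff; the smallest is 1/2, so the best response is 2.

2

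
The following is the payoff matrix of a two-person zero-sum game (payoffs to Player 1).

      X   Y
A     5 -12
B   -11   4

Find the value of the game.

Row minima: A → -12, B → -11; maximin = -11.
Column maxima: X → 5, Y → 4; minimax = 4.
-11 ≠ 4, so there is no saddle point; optimal play is mixed.
Let Player 1 play A with probability p. Expected payoff against X: 5p + (-11)(1−p) = 16p − 11; against Y: (-12)p + 4(1−p) = −16p + 4.
Setting these equal: 16p − 11 = −16p + 4 ⇒ 32p = 15 ⇒ p = 15/32, and the value is (16)·(15/32) − 11 = -7/2.
For Player 2: with q = P(X), equating A's and B's payoffs gives 17q − 12 = −15q + 4 ⇒ q = 1/2.

-7/2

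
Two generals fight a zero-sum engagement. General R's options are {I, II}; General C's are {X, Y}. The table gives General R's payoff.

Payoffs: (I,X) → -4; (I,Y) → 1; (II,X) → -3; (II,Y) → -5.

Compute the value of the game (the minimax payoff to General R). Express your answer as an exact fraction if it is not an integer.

-23/7

Row minima: I → -4, II → -5; maximin = -4.
Column maxima: X → -3, Y → 1; minimax = -3.
-4 ≠ -3, so there is no saddle point; optimal play is mixed.
Let General R play I with probability p. Expected payoff against X: (-4)p + (-3)(1−p) = −p − 3; against Y: 1p + (-5)(1−p) = 6p − 5.
Setting these equal: −p − 3 = 6p − 5 ⇒ −7p = -2 ⇒ p = 2/7, and the value is (-1)·(2/7) − 3 = -23/7.
For General C: with q = P(X), equating I's and II's payoffs gives −5q + 1 = 2q − 5 ⇒ q = 6/7.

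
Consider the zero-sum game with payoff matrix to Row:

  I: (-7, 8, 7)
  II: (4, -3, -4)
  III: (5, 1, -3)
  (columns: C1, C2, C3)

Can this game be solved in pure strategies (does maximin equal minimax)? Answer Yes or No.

No

Row minima: I → -7, II → -4, III → -3; maximin = -3.
Column maxima: C1 → 5, C2 → 8, C3 → 7; minimax = 5.
-3 ≠ 5, so no pure-strategy equilibrium exists.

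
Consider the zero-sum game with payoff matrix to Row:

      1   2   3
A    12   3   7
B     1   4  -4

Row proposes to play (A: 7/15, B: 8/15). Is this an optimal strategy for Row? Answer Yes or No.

No

Against 1 this mix gives (7/15)·12 + (8/15)·1 = 92/15.
Against 2 this mix gives (7/15)·3 + (8/15)·4 = 53/15.
Against 3 this mix gives (7/15)·7 + (8/15)·(-4) = 17/15.
Column will play 3, holding Row to 17/15. Shifting weight toward the row that does better against 3 would raise this floor (the equalizing mix achieves 10/3 against both 3 and 2), so the proposed strategy is not optimal.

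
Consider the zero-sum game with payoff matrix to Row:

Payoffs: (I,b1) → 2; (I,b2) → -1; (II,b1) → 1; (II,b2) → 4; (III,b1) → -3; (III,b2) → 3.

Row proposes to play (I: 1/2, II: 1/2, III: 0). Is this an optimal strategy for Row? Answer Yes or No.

Yes

Against b1 this mix gives (1/2)·2 + (1/2)·1 = 3/2.
Against b2 this mix gives (1/2)·(-1) + (1/2)·4 = 3/2.
All of Column's active replies (b1, b2) yield 3/2, and no column does worse for Row. The mix makes Column indifferent and guarantees 3/2, so it is optimal.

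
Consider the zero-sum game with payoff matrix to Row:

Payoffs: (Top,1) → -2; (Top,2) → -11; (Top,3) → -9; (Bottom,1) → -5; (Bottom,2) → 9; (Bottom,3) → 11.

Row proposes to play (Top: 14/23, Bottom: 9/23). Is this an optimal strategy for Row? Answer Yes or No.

Yes

Against 1 this mix gives (14/23)·(-2) + (9/23)·(-5) = -73/23.
Against 2 this mix gives (14/23)·(-11) + (9/23)·9 = -73/23.
Against 3 this mix gives (14/23)·(-9) + (9/23)·11 = -27/23.
All of Column's active replies (1, 2) yield -73/23, and no column does worse for Row. The mix makes Column indifferent and guarantees -73/23, so it is optimal.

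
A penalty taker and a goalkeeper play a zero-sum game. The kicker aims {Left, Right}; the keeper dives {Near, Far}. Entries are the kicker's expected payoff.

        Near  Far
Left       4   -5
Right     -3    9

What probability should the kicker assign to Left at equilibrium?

4/7

Row minima: Left → -5, Right → -3; maximin = -3.
Column maxima: Near → 4, Far → 9; minimax = 4.
-3 ≠ 4, so there is no saddle point; optimal play is mixed.
Let the kicker play Left with probability p. Expected payoff against Near: 4p + (-3)(1−p) = 7p − 3; against Far: (-5)p + 9(1−p) = −14p + 9.
Setting these equal: 7p − 3 = −14p + 9 ⇒ 21p = 12 ⇒ p = 4/7, and the value is (7)·(4/7) − 3 = 1.
For the keeper: with q = P(Near), equating Left's and Right's payoffs gives 9q − 5 = −12q + 9 ⇒ q = 2/3.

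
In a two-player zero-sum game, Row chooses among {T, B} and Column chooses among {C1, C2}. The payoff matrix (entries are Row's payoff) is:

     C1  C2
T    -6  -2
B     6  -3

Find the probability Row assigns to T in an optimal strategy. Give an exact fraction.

9/13

Row minima: T → -6, B → -3; maximin = -3.
Column maxima: C1 → 6, C2 → -2; minimax = -2.
-3 ≠ -2, so there is no saddle point; optimal play is mixed.
Let Row play T with probability p. Expected payoff against C1: (-6)p + 6(1−p) = −12p + 6; against C2: (-2)p + (-3)(1−p) = p − 3.
Setting these equal: −12p + 6 = p − 3 ⇒ −13p = -9 ⇒ p = 9/13, and the value is (-12)·(9/13) + 6 = -30/13.
For Column: with q = P(C1), equating T's and B's payoffs gives −4q − 2 = 9q − 3 ⇒ q = 1/13.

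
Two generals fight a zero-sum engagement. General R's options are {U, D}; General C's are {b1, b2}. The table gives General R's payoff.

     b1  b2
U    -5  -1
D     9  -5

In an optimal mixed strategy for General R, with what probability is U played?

Row minima: U → -5, D → -5; maximin = -5.
Column maxima: b1 → 9, b2 → -1; minimax = -1.
-5 ≠ -1, so there is no saddle point; optimal play is mixed.
Let General R play U with probability p. Expected payoff against b1: (-5)p + 9(1−p) = −14p + 9; against b2: (-1)p + (-5)(1−p) = 4p − 5.
Setting these equal: −14p + 9 = 4p − 5 ⇒ −18p = -14 ⇒ p = 7/9, and the value is (-14)·(7/9) + 9 = -17/9.
For General C: with q = P(b1), equating U's and D's payoffs gives −4q − 1 = 14q − 5 ⇒ q = 2/9.

7/9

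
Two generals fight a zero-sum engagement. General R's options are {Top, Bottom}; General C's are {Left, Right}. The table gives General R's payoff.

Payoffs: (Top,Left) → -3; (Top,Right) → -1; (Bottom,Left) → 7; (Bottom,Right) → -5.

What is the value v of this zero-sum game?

-11/7

Row minima: Top → -3, Bottom → -5; maximin = -3.
Column maxima: Left → 7, Right → -1; minimax = -1.
-3 ≠ -1, so there is no saddle point; optimal play is mixed.
Let General R play Top with probability p. Expected payoff against Left: (-3)p + 7(1−p) = −10p + 7; against Right: (-1)p + (-5)(1−p) = 4p − 5.
Setting these equal: −10p + 7 = 4p − 5 ⇒ −14p = -12 ⇒ p = 6/7, and the value is (-10)·(6/7) + 7 = -11/7.
For General C: with q = P(Left), equating Top's and Bottom's payoffs gives −2q − 1 = 12q − 5 ⇒ q = 2/7.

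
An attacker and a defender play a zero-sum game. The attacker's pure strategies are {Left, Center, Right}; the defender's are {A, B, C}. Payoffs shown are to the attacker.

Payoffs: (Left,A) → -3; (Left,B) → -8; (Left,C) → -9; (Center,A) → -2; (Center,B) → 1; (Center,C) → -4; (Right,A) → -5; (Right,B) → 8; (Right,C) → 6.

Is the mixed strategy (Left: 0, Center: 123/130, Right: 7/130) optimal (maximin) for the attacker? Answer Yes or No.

No

Against A this mix gives (123/130)·(-2) + (7/130)·(-5) = -281/130.
Against B this mix gives (123/130)·1 + (7/130)·8 = 179/130.
Against C this mix gives (123/130)·(-4) + (7/130)·6 = -45/13.
The defender will play C, holding the attacker to -45/13. Shifting weight toward the row that does better against C would raise this floor (the equalizing mix achieves -32/13 against both C and A), so the proposed strategy is not optimal.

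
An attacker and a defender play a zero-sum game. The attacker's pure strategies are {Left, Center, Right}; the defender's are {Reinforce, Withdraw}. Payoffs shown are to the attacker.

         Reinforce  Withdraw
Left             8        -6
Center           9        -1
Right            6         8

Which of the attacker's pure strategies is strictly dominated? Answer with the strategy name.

Left

Center gives a strictly higher payoff than Left against every column: 9 > 8, -1 > -6.
So Left is strictly dominated and the attacker never plays it.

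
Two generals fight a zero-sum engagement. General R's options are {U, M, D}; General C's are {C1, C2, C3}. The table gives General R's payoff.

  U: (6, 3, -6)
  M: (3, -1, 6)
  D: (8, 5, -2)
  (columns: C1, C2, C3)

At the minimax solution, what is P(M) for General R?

Row minima: U → -6, M → -1, D → -2; maximin = -1.
Column maxima: C1 → 8, C2 → 5, C3 → 6; minimax = 5.
-1 ≠ 5, so there is no saddle point; optimal play is mixed.
U is strictly dominated by D, so General R never plays it.
C1 is strictly dominated by C2 (it gives General R strictly more in every row), so General C never plays it.
On the remaining 2×2 (M, D vs C2, C3):
Let General R play M with probability p. Expected payoff against C2: (-1)p + 5(1−p) = −6p + 5; against C3: 6p + (-2)(1−p) = 8p − 2.
Setting these equal: −6p + 5 = 8p − 2 ⇒ −14p = -7 ⇒ p = 1/2, and the value is (-6)·(1/2) + 5 = 2.
For General C: with q = P(C2), equating M's and D's payoffs gives −7q + 6 = 7q − 2 ⇒ q = 4/7.

1/2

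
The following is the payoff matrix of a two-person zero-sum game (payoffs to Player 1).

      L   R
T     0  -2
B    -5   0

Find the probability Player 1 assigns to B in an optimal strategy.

2/7

Row minima: T → -2, B → -5; maximin = -2.
Column maxima: L → 0, R → 0; minimax = 0.
-2 ≠ 0, so there is no saddle point; optimal play is mixed.
Let Player 1 play T with probability p. Expected payoff against L: 0p + (-5)(1−p) = 5p − 5; against R: (-2)p + 0(1−p) = −2p.
Setting these equal: 5p − 5 = −2p ⇒ 7p = 5 ⇒ p = 5/7, and the value is (5)·(5/7) − 5 = -10/7.
For Player 2: with q = P(L), equating T's and B's payoffs gives 2q − 2 = −5q ⇒ q = 2/7.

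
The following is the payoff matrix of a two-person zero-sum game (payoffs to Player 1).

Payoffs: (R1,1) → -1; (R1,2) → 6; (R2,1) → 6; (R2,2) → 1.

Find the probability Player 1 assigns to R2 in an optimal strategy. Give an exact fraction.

7/12

Row minima: R1 → -1, R2 → 1; maximin = 1.
Column maxima: 1 → 6, 2 → 6; minimax = 6.
1 ≠ 6, so there is no saddle point; optimal play is mixed.
Let Player 1 play R1 with probability p. Expected payoff against 1: (-1)p + 6(1−p) = −7p + 6; against 2: 6p + 1(1−p) = 5p + 1.
Setting these equal: −7p + 6 = 5p + 1 ⇒ −12p = -5 ⇒ p = 5/12, and the value is (-7)·(5/12) + 6 = 37/12.
For Player 2: with q = P(1), equating R1's and R2's payoffs gives −7q + 6 = 5q + 1 ⇒ q = 5/12.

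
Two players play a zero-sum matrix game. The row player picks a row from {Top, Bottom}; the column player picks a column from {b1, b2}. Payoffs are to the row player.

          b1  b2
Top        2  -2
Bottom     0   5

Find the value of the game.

Row minima: Top → -2, Bottom → 0; maximin = 0.
Column maxima: b1 → 2, b2 → 5; minimax = 2.
0 ≠ 2, so there is no saddle point; optimal play is mixed.
Let the row player play Top with probability p. Expected payoff against b1: 2p + 0(1−p) = 2p; against b2: (-2)p + 5(1−p) = −7p + 5.
Setting these equal: 2p = −7p + 5 ⇒ 9p = 5 ⇒ p = 5/9, and the value is (2)·(5/9) = 10/9.
For the column player: with q = P(b1), equating Top's and Bottom's payoffs gives 4q − 2 = −5q + 5 ⇒ q = 7/9.

10/9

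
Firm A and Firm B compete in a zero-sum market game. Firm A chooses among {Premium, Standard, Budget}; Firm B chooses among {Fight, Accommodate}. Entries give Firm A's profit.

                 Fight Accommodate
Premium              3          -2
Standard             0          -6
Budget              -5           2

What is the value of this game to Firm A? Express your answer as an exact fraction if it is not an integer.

Row minima: Premium → -2, Standard → -6, Budget → -5; maximin = -2.
Column maxima: Fight → 3, Accommodate → 2; minimax = 2.
-2 ≠ 2, so there is no saddle point; optimal play is mixed.
Standard is strictly dominated by Premium, so Firm A never plays it.
On the remaining 2×2 (Premium, Budget vs Fight, Accommodate):
Let Firm A play Premium with probability p. Expected payoff against Fight: 3p + (-5)(1−p) = 8p − 5; against Accommodate: (-2)p + 2(1−p) = −4p + 2.
Setting these equal: 8p − 5 = −4p + 2 ⇒ 12p = 7 ⇒ p = 7/12, and the value is (8)·(7/12) − 5 = -1/3.
For Firm B: with q = P(Fight), equating Premium's and Budget's payoffs gives 5q − 2 = −7q + 2 ⇒ q = 1/3.

-1/3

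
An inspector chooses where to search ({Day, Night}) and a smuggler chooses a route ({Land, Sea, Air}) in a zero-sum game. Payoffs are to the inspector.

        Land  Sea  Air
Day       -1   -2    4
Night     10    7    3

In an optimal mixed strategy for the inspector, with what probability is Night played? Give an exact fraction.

3/5

Row minima: Day → -2, Night → 3; maximin = 3.
Column maxima: Land → 10, Sea → 7, Air → 4; minimax = 4.
3 ≠ 4, so there is no saddle point; optimal play is mixed.
Land is strictly dominated by Sea (it gives the inspector strictly more in every row), so the smuggler never plays it.
On the remaining 2×2 (Day, Night vs Sea, Air):
Let the inspector play Day with probability p. Expected payoff against Sea: (-2)p + 7(1−p) = −9p + 7; against Air: 4p + 3(1−p) = p + 3.
Setting these equal: −9p + 7 = p + 3 ⇒ −10p = -4 ⇒ p = 2/5, and the value is (-9)·(2/5) + 7 = 17/5.
For the smuggler: with q = P(Sea), equating Day's and Night's payoffs gives −6q + 4 = 4q + 3 ⇒ q = 1/10.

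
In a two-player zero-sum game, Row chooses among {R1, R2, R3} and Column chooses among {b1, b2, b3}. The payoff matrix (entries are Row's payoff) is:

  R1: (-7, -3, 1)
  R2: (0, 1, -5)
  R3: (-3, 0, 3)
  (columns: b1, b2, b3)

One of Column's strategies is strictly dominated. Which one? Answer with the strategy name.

b1 holds Row's payoff strictly below b2 in every row: -7 < -3, 0 < 1, -3 < 0.
So b2 is strictly dominated for Column.

b2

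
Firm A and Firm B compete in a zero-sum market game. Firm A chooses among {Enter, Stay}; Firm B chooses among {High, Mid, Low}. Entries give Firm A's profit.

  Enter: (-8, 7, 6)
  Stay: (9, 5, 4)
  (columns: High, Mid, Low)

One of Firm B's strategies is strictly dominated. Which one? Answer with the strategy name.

Low holds Firm A's payoff strictly below Mid in every row: 6 < 7, 4 < 5.
So Mid is strictly dominated for Firm B.

Mid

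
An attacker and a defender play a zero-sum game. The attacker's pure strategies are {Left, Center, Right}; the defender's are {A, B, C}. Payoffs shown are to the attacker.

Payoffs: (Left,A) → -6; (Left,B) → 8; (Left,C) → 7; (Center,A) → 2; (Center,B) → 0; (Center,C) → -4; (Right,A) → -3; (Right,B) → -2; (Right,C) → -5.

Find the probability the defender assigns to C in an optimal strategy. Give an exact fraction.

Row minima: Left → -6, Center → -4, Right → -5; maximin = -4.
Column maxima: A → 2, B → 8, C → 7; minimax = 2.
-4 ≠ 2, so there is no saddle point; optimal play is mixed.
Right is strictly dominated by Center, so the attacker never plays it.
B is strictly dominated by C (it gives the attacker strictly more in every row), so the defender never plays it.
On the remaining 2×2 (Left, Center vs A, C):
Let the attacker play Left with probability p. Expected payoff against A: (-6)p + 2(1−p) = −8p + 2; against C: 7p + (-4)(1−p) = 11p − 4.
Setting these equal: −8p + 2 = 11p − 4 ⇒ −19p = -6 ⇒ p = 6/19, and the value is (-8)·(6/19) + 2 = -10/19.
For the defender: with q = P(A), equating Left's and Center's payoffs gives −13q + 7 = 6q − 4 ⇒ q = 11/19.

8/19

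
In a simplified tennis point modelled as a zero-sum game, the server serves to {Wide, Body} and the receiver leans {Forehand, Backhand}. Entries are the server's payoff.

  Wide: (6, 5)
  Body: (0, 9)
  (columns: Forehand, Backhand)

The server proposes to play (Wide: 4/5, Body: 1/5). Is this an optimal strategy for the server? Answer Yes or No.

No

Against Forehand this mix gives (4/5)·6 + (1/5)·0 = 24/5.
Against Backhand this mix gives (4/5)·5 + (1/5)·9 = 29/5.
The receiver will play Forehand, holding the server to 24/5. Shifting weight toward the row that does better against Forehand would raise this floor (the equalizing mix achieves 27/5 against both Forehand and Backhand), so the proposed strategy is not optimal.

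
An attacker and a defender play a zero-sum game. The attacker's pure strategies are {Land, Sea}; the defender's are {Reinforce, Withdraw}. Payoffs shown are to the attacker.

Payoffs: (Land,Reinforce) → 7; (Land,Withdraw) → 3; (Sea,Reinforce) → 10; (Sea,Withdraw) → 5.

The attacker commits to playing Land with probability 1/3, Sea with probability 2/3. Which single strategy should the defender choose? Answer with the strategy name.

Withdraw

If the defender plays Reinforce, the attacker's expected payoff is (1/3)·7 + (2/3)·10 = 9.
If the defender plays Withdraw, the attacker's expected payoff is (1/3)·3 + (2/3)·5 = 13/3.
The defender minimizes the attacker's payoff; the smallest is 13/3, so the best response is Withdraw.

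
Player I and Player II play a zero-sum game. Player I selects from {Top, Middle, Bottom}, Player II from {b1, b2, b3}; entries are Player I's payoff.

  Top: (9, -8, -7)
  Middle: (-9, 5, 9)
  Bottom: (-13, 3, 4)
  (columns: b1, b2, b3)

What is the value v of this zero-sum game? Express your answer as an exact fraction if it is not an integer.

-27/31

Row minima: Top → -8, Middle → -9, Bottom → -13; maximin = -8.
Column maxima: b1 → 9, b2 → 5, b3 → 9; minimax = 5.
-8 ≠ 5, so there is no saddle point; optimal play is mixed.
Bottom is strictly dominated by Middle, so Player I never plays it.
b3 is strictly dominated by b2 (it gives Player I strictly more in every row), so Player II never plays it.
On the remaining 2×2 (Top, Middle vs b1, b2):
Let Player I play Top with probability p. Expected payoff against b1: 9p + (-9)(1−p) = 18p − 9; against b2: (-8)p + 5(1−p) = −13p + 5.
Setting these equal: 18p − 9 = −13p + 5 ⇒ 31p = 14 ⇒ p = 14/31, and the value is (18)·(14/31) − 9 = -27/31.
For Player II: with q = P(b1), equating Top's and Middle's payoffs gives 17q − 8 = −14q + 5 ⇒ q = 13/31.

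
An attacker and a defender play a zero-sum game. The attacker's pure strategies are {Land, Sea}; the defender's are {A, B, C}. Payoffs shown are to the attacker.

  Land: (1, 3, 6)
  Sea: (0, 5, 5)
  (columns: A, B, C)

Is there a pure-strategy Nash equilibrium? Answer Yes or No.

Row minima: Land → 1, Sea → 0; maximin = 1.
Column maxima: A → 1, B → 5, C → 6; minimax = 1.
maximin = minimax = 1, so a saddle point exists.

Yes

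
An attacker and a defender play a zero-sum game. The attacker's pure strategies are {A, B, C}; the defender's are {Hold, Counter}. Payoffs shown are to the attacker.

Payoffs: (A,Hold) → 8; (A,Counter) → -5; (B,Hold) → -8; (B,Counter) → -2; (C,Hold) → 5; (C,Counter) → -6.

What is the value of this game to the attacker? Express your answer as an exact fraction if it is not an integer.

-56/19

Row minima: A → -5, B → -8, C → -6; maximin = -5.
Column maxima: Hold → 8, Counter → -2; minimax = -2.
-5 ≠ -2, so there is no saddle point; optimal play is mixed.
C is strictly dominated by A, so the attacker never plays it.
On the remaining 2×2 (A, B vs Hold, Counter):
Let the attacker play A with probability p. Expected payoff against Hold: 8p + (-8)(1−p) = 16p − 8; against Counter: (-5)p + (-2)(1−p) = −3p − 2.
Setting these equal: 16p − 8 = −3p − 2 ⇒ 19p = 6 ⇒ p = 6/19, and the value is (16)·(6/19) − 8 = -56/19.
For the defender: with q = P(Hold), equating A's and B's payoffs gives 13q − 5 = −6q − 2 ⇒ q = 3/19.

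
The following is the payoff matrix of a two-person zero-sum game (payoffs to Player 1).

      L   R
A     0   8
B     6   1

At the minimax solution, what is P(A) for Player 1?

5/13

Row minima: A → 0, B → 1; maximin = 1.
Column maxima: L → 6, R → 8; minimax = 6.
1 ≠ 6, so there is no saddle point; optimal play is mixed.
Let Player 1 play A with probability p. Expected payoff against L: 0p + 6(1−p) = −6p + 6; against R: 8p + 1(1−p) = 7p + 1.
Setting these equal: −6p + 6 = 7p + 1 ⇒ −13p = -5 ⇒ p = 5/13, and the value is (-6)·(5/13) + 6 = 48/13.
For Player 2: with q = P(L), equating A's and B's payoffs gives −8q + 8 = 5q + 1 ⇒ q = 7/13.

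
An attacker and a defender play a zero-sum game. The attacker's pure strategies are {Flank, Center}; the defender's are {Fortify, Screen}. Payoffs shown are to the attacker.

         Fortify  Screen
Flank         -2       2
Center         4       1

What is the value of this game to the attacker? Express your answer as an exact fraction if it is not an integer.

10/7

Row minima: Flank → -2, Center → 1; maximin = 1.
Column maxima: Fortify → 4, Screen → 2; minimax = 2.
1 ≠ 2, so there is no saddle point; optimal play is mixed.
Let the attacker play Flank with probability p. Expected payoff against Fortify: (-2)p + 4(1−p) = −6p + 4; against Screen: 2p + 1(1−p) = p + 1.
Setting these equal: −6p + 4 = p + 1 ⇒ −7p = -3 ⇒ p = 3/7, and the value is (-6)·(3/7) + 4 = 10/7.
For the defender: with q = P(Fortify), equating Flank's and Center's payoffs gives −4q + 2 = 3q + 1 ⇒ q = 1/7.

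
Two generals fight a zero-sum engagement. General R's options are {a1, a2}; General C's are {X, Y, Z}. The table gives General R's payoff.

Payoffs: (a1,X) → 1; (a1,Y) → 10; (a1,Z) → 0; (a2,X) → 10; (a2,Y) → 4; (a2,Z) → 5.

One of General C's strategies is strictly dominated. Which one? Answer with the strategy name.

X

Z holds General R's payoff strictly below X in every row: 0 < 1, 5 < 10.
So X is strictly dominated for General C.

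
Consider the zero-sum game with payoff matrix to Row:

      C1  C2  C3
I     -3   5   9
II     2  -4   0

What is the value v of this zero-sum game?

-1/7

Row minima: I → -3, II → -4; maximin = -3.
Column maxima: C1 → 2, C2 → 5, C3 → 9; minimax = 2.
-3 ≠ 2, so there is no saddle point; optimal play is mixed.
C3 is strictly dominated by C2 (it gives Row strictly more in every row), so Column never plays it.
On the remaining 2×2 (I, II vs C1, C2):
Let Row play I with probability p. Expected payoff against C1: (-3)p + 2(1−p) = −5p + 2; against C2: 5p + (-4)(1−p) = 9p − 4.
Setting these equal: −5p + 2 = 9p − 4 ⇒ −14p = -6 ⇒ p = 3/7, and the value is (-5)·(3/7) + 2 = -1/7.
For Column: with q = P(C1), equating I's and II's payoffs gives −8q + 5 = 6q − 4 ⇒ q = 9/14.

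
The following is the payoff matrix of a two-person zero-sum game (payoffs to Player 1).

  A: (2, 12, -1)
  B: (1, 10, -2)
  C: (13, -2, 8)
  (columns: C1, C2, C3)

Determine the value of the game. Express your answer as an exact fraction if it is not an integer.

Row minima: A → -1, B → -2, C → -2; maximin = -1.
Column maxima: C1 → 13, C2 → 12, C3 → 8; minimax = 8.
-1 ≠ 8, so there is no saddle point; optimal play is mixed.
B is strictly dominated by A, so Player 1 never plays it.
C1 is strictly dominated by C3 (it gives Player 1 strictly more in every row), so Player 2 never plays it.
On the remaining 2×2 (A, C vs C2, C3):
Let Player 1 play A with probability p. Expected payoff against C2: 12p + (-2)(1−p) = 14p − 2; against C3: (-1)p + 8(1−p) = −9p + 8.
Setting these equal: 14p − 2 = −9p + 8 ⇒ 23p = 10 ⇒ p = 10/23, and the value is (14)·(10/23) − 2 = 94/23.
For Player 2: with q = P(C2), equating A's and C's payoffs gives 13q − 1 = −10q + 8 ⇒ q = 9/23.

94/23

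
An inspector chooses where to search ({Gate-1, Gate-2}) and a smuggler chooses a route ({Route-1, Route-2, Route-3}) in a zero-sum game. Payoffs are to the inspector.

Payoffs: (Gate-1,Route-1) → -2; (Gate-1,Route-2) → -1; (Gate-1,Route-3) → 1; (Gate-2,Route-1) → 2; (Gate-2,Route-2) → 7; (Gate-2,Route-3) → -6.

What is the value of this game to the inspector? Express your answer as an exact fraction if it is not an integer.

-10/11

Row minima: Gate-1 → -2, Gate-2 → -6; maximin = -2.
Column maxima: Route-1 → 2, Route-2 → 7, Route-3 → 1; minimax = 1.
-2 ≠ 1, so there is no saddle point; optimal play is mixed.
Route-2 is strictly dominated by Route-1 (it gives the inspector strictly more in every row), so the smuggler never plays it.
On the remaining 2×2 (Gate-1, Gate-2 vs Route-1, Route-3):
Let the inspector play Gate-1 with probability p. Expected payoff against Route-1: (-2)p + 2(1−p) = −4p + 2; against Route-3: 1p + (-6)(1−p) = 7p − 6.
Setting these equal: −4p + 2 = 7p − 6 ⇒ −11p = -8 ⇒ p = 8/11, and the value is (-4)·(8/11) + 2 = -10/11.
For the smuggler: with q = P(Route-1), equating Gate-1's and Gate-2's payoffs gives −3q + 1 = 8q − 6 ⇒ q = 7/11.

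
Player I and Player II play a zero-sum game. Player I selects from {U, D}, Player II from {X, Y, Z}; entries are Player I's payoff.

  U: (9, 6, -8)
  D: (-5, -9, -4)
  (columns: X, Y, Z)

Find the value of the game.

-96/19

Row minima: U → -8, D → -9; maximin = -8.
Column maxima: X → 9, Y → 6, Z → -4; minimax = -4.
-8 ≠ -4, so there is no saddle point; optimal play is mixed.
X is strictly dominated by Y (it gives Player I strictly more in every row), so Player II never plays it.
On the remaining 2×2 (U, D vs Y, Z):
Let Player I play U with probability p. Expected payoff against Y: 6p + (-9)(1−p) = 15p − 9; against Z: (-8)p + (-4)(1−p) = −4p − 4.
Setting these equal: 15p − 9 = −4p − 4 ⇒ 19p = 5 ⇒ p = 5/19, and the value is (15)·(5/19) − 9 = -96/19.
For Player II: with q = P(Y), equating U's and D's payoffs gives 14q − 8 = −5q − 4 ⇒ q = 4/19.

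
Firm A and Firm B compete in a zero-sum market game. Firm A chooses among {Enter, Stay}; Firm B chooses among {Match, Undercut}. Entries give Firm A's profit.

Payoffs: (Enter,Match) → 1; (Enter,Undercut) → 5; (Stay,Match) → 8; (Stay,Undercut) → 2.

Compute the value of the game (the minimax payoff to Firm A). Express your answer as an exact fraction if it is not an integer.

19/5

Row minima: Enter → 1, Stay → 2; maximin = 2.
Column maxima: Match → 8, Undercut → 5; minimax = 5.
2 ≠ 5, so there is no saddle point; optimal play is mixed.
Let Firm A play Enter with probability p. Expected payoff against Match: 1p + 8(1−p) = −7p + 8; against Undercut: 5p + 2(1−p) = 3p + 2.
Setting these equal: −7p + 8 = 3p + 2 ⇒ −10p = -6 ⇒ p = 3/5, and the value is (-7)·(3/5) + 8 = 19/5.
For Firm B: with q = P(Match), equating Enter's and Stay's payoffs gives −4q + 5 = 6q + 2 ⇒ q = 3/10.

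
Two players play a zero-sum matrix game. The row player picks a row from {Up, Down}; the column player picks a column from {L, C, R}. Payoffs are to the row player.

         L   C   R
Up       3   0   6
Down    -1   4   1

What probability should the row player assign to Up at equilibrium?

Row minima: Up → 0, Down → -1; maximin = 0.
Column maxima: L → 3, C → 4, R → 6; minimax = 3.
0 ≠ 3, so there is no saddle point; optimal play is mixed.
R is strictly dominated by L (it gives the row player strictly more in every row), so the column player never plays it.
On the remaining 2×2 (Up, Down vs L, C):
Let the row player play Up with probability p. Expected payoff against L: 3p + (-1)(1−p) = 4p − 1; against C: 0p + 4(1−p) = −4p + 4.
Setting these equal: 4p − 1 = −4p + 4 ⇒ 8p = 5 ⇒ p = 5/8, and the value is (4)·(5/8) − 1 = 3/2.
For the column player: with q = P(L), equating Up's and Down's payoffs gives 3q = −5q + 4 ⇒ q = 1/2.

5/8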